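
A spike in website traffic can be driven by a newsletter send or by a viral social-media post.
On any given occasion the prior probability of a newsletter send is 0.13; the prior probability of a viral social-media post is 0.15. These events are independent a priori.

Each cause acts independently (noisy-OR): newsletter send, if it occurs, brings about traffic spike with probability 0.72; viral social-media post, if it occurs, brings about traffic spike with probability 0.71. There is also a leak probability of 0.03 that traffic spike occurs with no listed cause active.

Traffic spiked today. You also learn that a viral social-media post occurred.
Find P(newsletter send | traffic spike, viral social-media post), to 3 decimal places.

P(newsletter send | traffic spike, viral social-media post) ≈ 0.161

Under noisy-OR, P(traffic spike | causes) = 1 − (1−0.03)·∏(1−qᵢ) over the active causes.
Sum P(traffic spike|·) weighted by the priors over both values of newsletter send:
  P(traffic spike | viral social-media post) = 0.7187·0.87 + 0.921236·0.13
        = 0.625269 + 0.119761 = 0.745030
Configurations with newsletter send contribute 0.119761, so
  P(newsletter send | traffic spike, viral social-media post) = 0.119761 / 0.745030 ≈ 0.161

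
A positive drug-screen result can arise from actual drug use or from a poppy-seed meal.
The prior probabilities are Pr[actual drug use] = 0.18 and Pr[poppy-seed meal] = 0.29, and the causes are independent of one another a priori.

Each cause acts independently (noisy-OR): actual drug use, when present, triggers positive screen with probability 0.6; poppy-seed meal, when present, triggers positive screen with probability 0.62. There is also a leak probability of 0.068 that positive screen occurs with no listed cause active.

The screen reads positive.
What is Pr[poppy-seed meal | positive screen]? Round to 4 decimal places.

Pr[poppy-seed meal | positive screen] ≈ 0.6236

Under noisy-OR, P(positive screen | causes) = 1 − (1−0.068)·∏(1−qᵢ) over the active causes.
P(positive screen) = 0.068×0.82×0.71 + 0.64584×0.82×0.29 + 0.6272×0.18×0.71 + 0.858336×0.18×0.29 = 0.039590 + 0.153581 + 0.080156 + 0.044805 = 0.318132
The poppy-seed meal-present share is 0.153581 + 0.044805 = 0.198386.
So P(poppy-seed meal | positive screen) = 0.198386/0.318132 ≈ 0.6236.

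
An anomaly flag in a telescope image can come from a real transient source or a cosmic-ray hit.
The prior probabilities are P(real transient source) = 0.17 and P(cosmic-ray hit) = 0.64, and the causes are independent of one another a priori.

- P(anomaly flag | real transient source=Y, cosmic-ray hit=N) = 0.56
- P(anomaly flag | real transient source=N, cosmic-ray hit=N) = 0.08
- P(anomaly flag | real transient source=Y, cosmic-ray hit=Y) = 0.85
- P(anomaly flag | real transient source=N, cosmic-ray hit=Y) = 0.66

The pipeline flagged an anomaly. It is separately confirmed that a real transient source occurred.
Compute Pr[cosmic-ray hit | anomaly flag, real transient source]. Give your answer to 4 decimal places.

Enumerate both values of cosmic-ray hit and weight by the priors:
  P(anomaly flag | real transient source) = 0.56×0.36 + 0.85×0.64
        = 0.201600 + 0.544000 = 0.745600
Configurations with cosmic-ray hit contribute 0.544000, so
  P(cosmic-ray hit | anomaly flag, real transient source) = 0.544000 / 0.745600 ≈ 0.7296

Pr[cosmic-ray hit | anomaly flag, real transient source] ≈ 0.7296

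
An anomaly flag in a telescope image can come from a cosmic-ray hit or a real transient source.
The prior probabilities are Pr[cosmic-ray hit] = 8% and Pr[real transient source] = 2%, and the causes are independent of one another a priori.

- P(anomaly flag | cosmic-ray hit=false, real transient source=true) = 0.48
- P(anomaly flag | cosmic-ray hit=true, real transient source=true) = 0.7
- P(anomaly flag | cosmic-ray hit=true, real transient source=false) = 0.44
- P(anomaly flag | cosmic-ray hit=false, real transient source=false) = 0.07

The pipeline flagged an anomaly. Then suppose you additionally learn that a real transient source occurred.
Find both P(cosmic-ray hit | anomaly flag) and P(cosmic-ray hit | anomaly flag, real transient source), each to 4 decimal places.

Numerator (weight on configurations with cosmic-ray hit): 0.034496 + 0.001120 = 0.035616
Denominator P(anomaly flag): 0.07*0.92*0.98 + 0.48*0.92*0.02 + 0.44*0.08*0.98 + 0.7*0.08*0.02 = 0.107560
Posterior = 0.035616 / 0.107560 ≈ 0.3311

With the extra evidence:
By total probability over both values of cosmic-ray hit:
  P(anomaly flag | real transient source) = 0.48·0.92 + 0.7·0.08
        = 0.441600 + 0.056000 = 0.497600
The terms with cosmic-ray hit present sum to 0.056000, so
  P(cosmic-ray hit | anomaly flag, real transient source) = 0.056000 / 0.497600 ≈ 0.1125
The drop from 0.3311 to 0.1125 is the explaining-away (discounting) effect.

P(cosmic-ray hit | anomaly flag) ≈ 0.3311; P(cosmic-ray hit | anomaly flag, real transient source) ≈ 0.1125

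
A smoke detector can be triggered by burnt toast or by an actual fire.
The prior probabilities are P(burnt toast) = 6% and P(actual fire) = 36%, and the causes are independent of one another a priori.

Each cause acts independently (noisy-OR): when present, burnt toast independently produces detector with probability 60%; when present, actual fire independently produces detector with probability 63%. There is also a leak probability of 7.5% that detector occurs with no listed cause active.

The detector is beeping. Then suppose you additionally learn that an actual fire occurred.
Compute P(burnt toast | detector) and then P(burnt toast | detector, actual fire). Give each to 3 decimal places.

P(burnt toast | detector) ≈ 0.138; P(burnt toast | detector, actual fire) ≈ 0.077

Under noisy-OR, P(detector | causes) = 1 − (1−0.075)·∏(1−qᵢ) over the active causes.
Enumerate the 4 (burnt toast, actual fire) configurations and weight by the priors:
  P(detector) = 0.075·0.94·0.64 + 0.65775·0.94·0.36 + 0.63·0.06·0.64 + 0.8631·0.06·0.36
        = 0.045120 + 0.222583 + 0.024192 + 0.018643 = 0.310538
Configurations with burnt toast contribute 0.042835, so
  P(burnt toast | detector) = 0.042835 / 0.310538 ≈ 0.138

Now also conditioning on actual fire=true:
P(detector | actual fire) = 0.65775*0.94 + 0.8631*0.06 = 0.618285 + 0.051786 = 0.670071
Of this, 0.051786 comes from 0.8631*0.06 (the burnt toast=true cases).
P(burnt toast | detector, actual fire) = 0.051786 / 0.670071 ≈ 0.077
— actual fire explains away the evidence for burnt toast.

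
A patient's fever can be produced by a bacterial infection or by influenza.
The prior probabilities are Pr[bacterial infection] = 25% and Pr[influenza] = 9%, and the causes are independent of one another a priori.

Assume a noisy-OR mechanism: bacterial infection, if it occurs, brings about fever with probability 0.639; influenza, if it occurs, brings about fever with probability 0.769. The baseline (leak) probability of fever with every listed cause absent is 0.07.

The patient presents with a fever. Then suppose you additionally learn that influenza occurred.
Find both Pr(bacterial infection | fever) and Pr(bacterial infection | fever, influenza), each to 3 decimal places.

Under noisy-OR, P(fever | causes) = 1 − (1−0.07)·∏(1−qᵢ) over the active causes.
P(fever) = 0.07·0.75·0.91 + 0.78517·0.75·0.09 + 0.66427·0.25·0.91 + 0.922446·0.25·0.09 = 0.047775 + 0.052999 + 0.151121 + 0.020755 = 0.272650
The bacterial infection-present share is 0.151121 + 0.020755 = 0.171876.
P(bacterial infection | fever) = 0.171876 / 0.272650 ≈ 0.630

With the extra evidence:
P(fever | influenza) = 0.78517×0.75 + 0.922446×0.25 = 0.588878 + 0.230611 = 0.819489
Restricting to configurations with bacterial infection present: 0.922446×0.25 = 0.230611.
So P(bacterial infection | fever, influenza) = 0.230611/0.819489 ≈ 0.281.
— influenza explains away the evidence for bacterial infection.

Pr(bacterial infection | fever) ≈ 0.630; Pr(bacterial infection | fever, influenza) ≈ 0.281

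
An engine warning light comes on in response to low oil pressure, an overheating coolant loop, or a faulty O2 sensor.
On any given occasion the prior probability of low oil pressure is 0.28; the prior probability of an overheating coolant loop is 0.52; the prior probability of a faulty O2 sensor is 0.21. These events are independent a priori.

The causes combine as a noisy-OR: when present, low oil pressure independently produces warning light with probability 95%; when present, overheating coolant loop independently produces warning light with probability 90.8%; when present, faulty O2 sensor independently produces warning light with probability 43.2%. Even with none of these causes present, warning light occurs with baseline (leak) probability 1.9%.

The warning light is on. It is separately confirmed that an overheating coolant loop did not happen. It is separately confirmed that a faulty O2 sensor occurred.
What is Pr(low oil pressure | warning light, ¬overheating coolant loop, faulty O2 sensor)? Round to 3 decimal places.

Under noisy-OR, P(warning light | causes) = 1 − (1−0.019)·∏(1−qᵢ) over the active causes.
P(warning light | ¬overheating coolant loop, faulty O2 sensor) = 0.442792·0.72 + 0.97214·0.28 = 0.318810 + 0.272199 = 0.591009
Of this, 0.272199 comes from 0.97214·0.28 (the low oil pressure=true cases).
P(low oil pressure | warning light, ¬overheating coolant loop, faulty O2 sensor) = 0.272199 / 0.591009 ≈ 0.461

Pr(low oil pressure | warning light, ¬overheating coolant loop, faulty O2 sensor) ≈ 0.461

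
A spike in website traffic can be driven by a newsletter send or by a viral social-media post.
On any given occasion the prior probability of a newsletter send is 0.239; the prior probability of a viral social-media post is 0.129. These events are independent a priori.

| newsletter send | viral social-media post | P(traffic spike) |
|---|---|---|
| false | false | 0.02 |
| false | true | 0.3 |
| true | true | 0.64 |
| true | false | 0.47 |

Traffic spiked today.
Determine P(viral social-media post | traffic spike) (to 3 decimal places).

Sum P(traffic spike|·) weighted by the priors over the 4 (newsletter send, viral social-media post) configurations:
  P(traffic spike) = 0.02*0.761*0.871 + 0.3*0.761*0.129 + 0.47*0.239*0.871 + 0.64*0.239*0.129
        = 0.013257 + 0.029451 + 0.097839 + 0.019732 = 0.160279
Configurations with viral social-media post contribute 0.049183, so
  P(viral social-media post | traffic spike) = 0.049183 / 0.160279 ≈ 0.307

P(viral social-media post | traffic spike) ≈ 0.307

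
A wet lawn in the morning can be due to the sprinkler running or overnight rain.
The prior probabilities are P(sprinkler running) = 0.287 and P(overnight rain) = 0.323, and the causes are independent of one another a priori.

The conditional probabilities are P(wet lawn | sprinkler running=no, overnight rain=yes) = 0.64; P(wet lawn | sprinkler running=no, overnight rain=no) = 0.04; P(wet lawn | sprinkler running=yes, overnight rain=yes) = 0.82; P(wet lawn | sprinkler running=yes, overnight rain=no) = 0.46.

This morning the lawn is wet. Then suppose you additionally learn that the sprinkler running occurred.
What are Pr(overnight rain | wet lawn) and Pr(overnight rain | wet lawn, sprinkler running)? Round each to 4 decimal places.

Pr(overnight rain | wet lawn) ≈ 0.6727; Pr(overnight rain | wet lawn, sprinkler running) ≈ 0.4596

By total probability over the 4 (sprinkler running, overnight rain) configurations:
  P(wet lawn) = 0.04·0.713·0.677 + 0.64·0.713·0.323 + 0.46·0.287·0.677 + 0.82·0.287·0.323
        = 0.019308 + 0.147391 + 0.089378 + 0.076015 = 0.332092
Keeping only the overnight rain-present terms gives 0.223406, so
  P(overnight rain | wet lawn) = 0.223406 / 0.332092 ≈ 0.6727

Now also conditioning on sprinkler running=true:
Enumerate both values of overnight rain and weight by the priors:
  P(wet lawn | sprinkler running) = 0.46*0.677 + 0.82*0.323
        = 0.311420 + 0.264860 = 0.576280
Configurations with overnight rain contribute 0.264860, so
  P(overnight rain | wet lawn, sprinkler running) = 0.264860 / 0.576280 ≈ 0.4596
— sprinkler running explains away the evidence for overnight rain.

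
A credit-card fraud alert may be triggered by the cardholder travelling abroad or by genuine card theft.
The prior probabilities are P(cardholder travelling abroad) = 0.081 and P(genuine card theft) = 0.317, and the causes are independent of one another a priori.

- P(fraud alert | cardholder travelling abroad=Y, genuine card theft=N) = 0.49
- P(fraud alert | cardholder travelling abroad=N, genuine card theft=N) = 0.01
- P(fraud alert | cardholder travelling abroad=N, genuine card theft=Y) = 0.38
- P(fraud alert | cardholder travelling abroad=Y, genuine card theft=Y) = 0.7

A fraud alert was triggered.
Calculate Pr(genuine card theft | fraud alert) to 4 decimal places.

Pr(genuine card theft | fraud alert) ≈ 0.7940

By total probability over the 4 (cardholder travelling abroad, genuine card theft) configurations:
  P(fraud alert) = 0.01×0.919×0.683 + 0.38×0.919×0.317 + 0.49×0.081×0.683 + 0.7×0.081×0.317
        = 0.006277 + 0.110703 + 0.027108 + 0.017974 = 0.162062
The terms with genuine card theft present sum to 0.128677, so
  P(genuine card theft | fraud alert) = 0.128677 / 0.162062 ≈ 0.7940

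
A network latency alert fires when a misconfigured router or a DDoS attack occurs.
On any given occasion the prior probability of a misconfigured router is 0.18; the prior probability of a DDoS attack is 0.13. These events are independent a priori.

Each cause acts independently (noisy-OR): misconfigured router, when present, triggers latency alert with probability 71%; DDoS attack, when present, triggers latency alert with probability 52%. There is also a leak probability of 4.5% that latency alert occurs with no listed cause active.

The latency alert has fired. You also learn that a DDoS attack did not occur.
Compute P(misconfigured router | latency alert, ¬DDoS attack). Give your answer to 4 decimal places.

P(misconfigured router | latency alert, ¬DDoS attack) ≈ 0.7791

Under noisy-OR, P(latency alert | causes) = 1 − (1−0.045)·∏(1−qᵢ) over the active causes.
Numerator (weight on configurations with misconfigured router): 0.72305×0.18 = 0.130149
Normalizer over all consistent configurations: 0.045×0.82 + 0.72305×0.18 = 0.167049
Posterior = 0.130149 / 0.167049 ≈ 0.7791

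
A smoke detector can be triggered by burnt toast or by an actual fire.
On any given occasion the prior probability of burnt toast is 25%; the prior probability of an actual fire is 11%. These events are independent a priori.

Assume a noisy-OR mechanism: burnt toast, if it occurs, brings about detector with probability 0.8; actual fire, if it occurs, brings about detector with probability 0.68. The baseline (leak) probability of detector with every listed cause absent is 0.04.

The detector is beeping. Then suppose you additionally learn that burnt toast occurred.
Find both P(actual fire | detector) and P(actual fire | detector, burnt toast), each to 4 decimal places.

P(actual fire | detector) ≈ 0.2866; P(actual fire | detector, burnt toast) ≈ 0.1255

Under noisy-OR, P(detector | causes) = 1 − (1−0.04)·∏(1−qᵢ) over the active causes.
For the numerator, keep only actual fire=true terms: 0.057156 + 0.025810 = 0.082966
Normalizer over all consistent configurations: 0.04·0.75·0.89 + 0.6928·0.75·0.11 + 0.808·0.25·0.89 + 0.93856·0.25·0.11 = 0.289446
P(actual fire | detector) = 0.082966/0.289446 ≈ 0.2866

Now also conditioning on burnt toast=true:
P(detector | burnt toast) = 0.808*0.89 + 0.93856*0.11 = 0.719120 + 0.103242 = 0.822362
Restricting to configurations with actual fire present: 0.93856*0.11 = 0.103242.
Hence the posterior is 0.103242/0.822362 ≈ 0.1255.
Conditioning on burnt toast lowers the posterior on actual fire: the classic explaining-away effect in a common-effect structure.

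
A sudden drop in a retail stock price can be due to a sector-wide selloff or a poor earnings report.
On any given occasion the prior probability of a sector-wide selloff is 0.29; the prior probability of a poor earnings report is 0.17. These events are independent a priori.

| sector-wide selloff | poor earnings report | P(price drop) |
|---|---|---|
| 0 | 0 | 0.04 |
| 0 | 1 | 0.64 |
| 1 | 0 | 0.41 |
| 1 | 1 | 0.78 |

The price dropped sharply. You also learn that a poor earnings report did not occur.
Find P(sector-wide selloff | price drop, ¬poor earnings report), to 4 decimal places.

Sum P(price drop|·) weighted by the priors over both values of sector-wide selloff:
  P(price drop | ¬poor earnings report) = 0.04·0.71 + 0.41·0.29
        = 0.028400 + 0.118900 = 0.147300
The terms with sector-wide selloff present sum to 0.118900, so
  P(sector-wide selloff | price drop, ¬poor earnings report) = 0.118900 / 0.147300 ≈ 0.8072

P(sector-wide selloff | price drop, ¬poor earnings report) ≈ 0.8072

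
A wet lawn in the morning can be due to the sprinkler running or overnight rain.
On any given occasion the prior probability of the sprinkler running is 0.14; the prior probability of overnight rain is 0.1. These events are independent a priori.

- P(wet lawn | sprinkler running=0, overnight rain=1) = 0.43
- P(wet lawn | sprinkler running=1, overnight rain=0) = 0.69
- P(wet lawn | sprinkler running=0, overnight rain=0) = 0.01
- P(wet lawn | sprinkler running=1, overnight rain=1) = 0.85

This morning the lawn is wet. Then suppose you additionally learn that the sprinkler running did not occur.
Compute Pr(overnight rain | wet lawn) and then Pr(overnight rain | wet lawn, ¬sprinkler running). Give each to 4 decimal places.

Pr(overnight rain | wet lawn) ≈ 0.3405; Pr(overnight rain | wet lawn, ¬sprinkler running) ≈ 0.8269

P(wet lawn) = 0.01×0.86×0.9 + 0.43×0.86×0.1 + 0.69×0.14×0.9 + 0.85×0.14×0.1 = 0.007740 + 0.036980 + 0.086940 + 0.011900 = 0.143560
Restricting to configurations with overnight rain present: 0.036980 + 0.011900 = 0.048880.
So P(overnight rain | wet lawn) = 0.048880/0.143560 ≈ 0.3405.

Now condition on the additional information:
P(wet lawn | ¬sprinkler running) = 0.01*0.9 + 0.43*0.1 = 0.009000 + 0.043000 = 0.052000
Of this, 0.043000 comes from 0.43*0.1 (the overnight rain=true cases).
P(overnight rain | wet lawn, ¬sprinkler running) = 0.043000 / 0.052000 ≈ 0.8269
With sprinkler running excluded, overnight rain must carry more of the explanatory weight for the wet lawn.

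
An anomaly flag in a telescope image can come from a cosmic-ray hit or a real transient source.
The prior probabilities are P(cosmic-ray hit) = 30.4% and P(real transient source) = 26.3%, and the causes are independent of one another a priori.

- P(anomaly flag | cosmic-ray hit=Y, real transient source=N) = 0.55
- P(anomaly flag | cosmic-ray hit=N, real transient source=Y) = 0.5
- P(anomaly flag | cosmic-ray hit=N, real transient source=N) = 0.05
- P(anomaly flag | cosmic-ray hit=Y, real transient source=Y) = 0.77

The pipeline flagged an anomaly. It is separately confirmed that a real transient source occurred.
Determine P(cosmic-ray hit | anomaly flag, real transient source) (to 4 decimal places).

P(cosmic-ray hit | anomaly flag, real transient source) ≈ 0.4021

Enumerate both values of cosmic-ray hit and weight by the priors:
  P(anomaly flag | real transient source) = 0.5*0.696 + 0.77*0.304
        = 0.348000 + 0.234080 = 0.582080
The terms with cosmic-ray hit present sum to 0.234080, so
  P(cosmic-ray hit | anomaly flag, real transient source) = 0.234080 / 0.582080 ≈ 0.4021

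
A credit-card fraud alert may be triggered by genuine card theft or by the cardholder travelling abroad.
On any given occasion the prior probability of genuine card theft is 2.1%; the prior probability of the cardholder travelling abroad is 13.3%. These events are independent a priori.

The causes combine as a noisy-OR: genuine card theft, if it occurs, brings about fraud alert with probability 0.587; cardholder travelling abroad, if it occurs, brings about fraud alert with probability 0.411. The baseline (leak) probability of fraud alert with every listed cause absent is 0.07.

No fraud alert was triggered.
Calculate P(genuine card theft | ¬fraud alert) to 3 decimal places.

Under noisy-OR, P(fraud alert | causes) = 1 − (1−0.07)·∏(1−qᵢ) over the active causes.
Weight on genuine card theft=true, given the evidence: 0.006993 + 0.000632 = 0.007625
The normalizing constant is 0.93×0.979×0.867 + 0.54777×0.979×0.133 + 0.38409×0.021×0.867 + 0.226229×0.021×0.133 = 0.868325
Posterior = 0.007625 / 0.868325 ≈ 0.009

P(genuine card theft | ¬fraud alert) ≈ 0.009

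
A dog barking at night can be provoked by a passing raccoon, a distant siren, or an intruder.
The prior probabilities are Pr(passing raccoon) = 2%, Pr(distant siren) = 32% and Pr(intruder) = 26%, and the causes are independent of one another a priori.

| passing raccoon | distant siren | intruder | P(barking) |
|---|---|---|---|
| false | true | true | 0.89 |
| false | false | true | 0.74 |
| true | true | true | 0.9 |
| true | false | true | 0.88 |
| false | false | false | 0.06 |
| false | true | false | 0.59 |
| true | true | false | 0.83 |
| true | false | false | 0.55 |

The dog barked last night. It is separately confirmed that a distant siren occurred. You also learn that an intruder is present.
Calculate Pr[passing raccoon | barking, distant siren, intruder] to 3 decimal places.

Pr[passing raccoon | barking, distant siren, intruder] ≈ 0.020

P(barking | distant siren, intruder) = 0.89·0.98 + 0.9·0.02 = 0.872200 + 0.018000 = 0.890200
Restricting to configurations with passing raccoon present: 0.9·0.02 = 0.018000.
Hence the posterior is 0.018000/0.890200 ≈ 0.020.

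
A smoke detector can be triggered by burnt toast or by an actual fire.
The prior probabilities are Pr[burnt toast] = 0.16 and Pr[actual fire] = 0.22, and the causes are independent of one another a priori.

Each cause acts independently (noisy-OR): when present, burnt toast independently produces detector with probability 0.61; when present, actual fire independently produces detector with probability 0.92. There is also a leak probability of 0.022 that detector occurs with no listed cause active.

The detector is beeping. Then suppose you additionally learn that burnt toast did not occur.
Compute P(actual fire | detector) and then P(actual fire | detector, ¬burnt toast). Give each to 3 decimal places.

Under noisy-OR, P(detector | causes) = 1 − (1−0.022)·∏(1−qᵢ) over the active causes.
By total probability over the 4 (burnt toast, actual fire) configurations:
  P(detector) = 0.022·0.84·0.78 + 0.92176·0.84·0.22 + 0.61858·0.16·0.78 + 0.969486·0.16·0.22
        = 0.014414 + 0.170341 + 0.077199 + 0.034126 = 0.296080
Configurations with actual fire contribute 0.204467, so
  P(actual fire | detector) = 0.204467 / 0.296080 ≈ 0.691

With the extra evidence:
P(detector | ¬burnt toast) = 0.022*0.78 + 0.92176*0.22 = 0.017160 + 0.202787 = 0.219947
The actual fire-present share is 0.92176*0.22 = 0.202787.
Hence the posterior is 0.202787/0.219947 ≈ 0.922.

P(actual fire | detector) ≈ 0.691; P(actual fire | detector, ¬burnt toast) ≈ 0.922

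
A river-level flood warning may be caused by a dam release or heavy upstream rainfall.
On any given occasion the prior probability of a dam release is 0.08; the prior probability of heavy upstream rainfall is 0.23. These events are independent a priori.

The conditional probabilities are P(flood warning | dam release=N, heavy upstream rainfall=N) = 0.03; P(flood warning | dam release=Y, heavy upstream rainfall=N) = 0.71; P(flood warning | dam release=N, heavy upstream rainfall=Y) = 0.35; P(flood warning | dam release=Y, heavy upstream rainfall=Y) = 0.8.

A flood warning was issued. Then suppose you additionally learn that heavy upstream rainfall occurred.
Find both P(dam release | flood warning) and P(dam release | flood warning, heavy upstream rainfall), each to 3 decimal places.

P(dam release | flood warning) ≈ 0.380; P(dam release | flood warning, heavy upstream rainfall) ≈ 0.166

P(flood warning) = 0.03·0.92·0.77 + 0.35·0.92·0.23 + 0.71·0.08·0.77 + 0.8·0.08·0.23 = 0.021252 + 0.074060 + 0.043736 + 0.014720 = 0.153768
Of this, 0.058456 comes from 0.043736 + 0.014720 (the dam release=true cases).
Hence the posterior is 0.058456/0.153768 ≈ 0.380.

With the extra evidence:
P(flood warning | heavy upstream rainfall) = 0.35*0.92 + 0.8*0.08 = 0.322000 + 0.064000 = 0.386000
Of this, 0.064000 comes from 0.8*0.08 (the dam release=true cases).
P(dam release | flood warning, heavy upstream rainfall) = 0.064000 / 0.386000 ≈ 0.166
— heavy upstream rainfall explains away the evidence for dam release.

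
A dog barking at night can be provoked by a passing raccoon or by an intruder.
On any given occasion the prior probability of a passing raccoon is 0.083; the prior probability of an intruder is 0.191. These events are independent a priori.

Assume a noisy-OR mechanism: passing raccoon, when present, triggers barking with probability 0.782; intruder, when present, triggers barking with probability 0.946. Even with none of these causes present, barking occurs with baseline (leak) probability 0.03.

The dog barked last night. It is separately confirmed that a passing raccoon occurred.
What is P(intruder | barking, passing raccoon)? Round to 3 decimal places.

P(intruder | barking, passing raccoon) ≈ 0.228

Under noisy-OR, P(barking | causes) = 1 − (1−0.03)·∏(1−qᵢ) over the active causes.
P(barking | passing raccoon) = 0.78854·0.809 + 0.988581·0.191 = 0.637929 + 0.188819 = 0.826748
The intruder-present share is 0.988581·0.191 = 0.188819.
So P(intruder | barking, passing raccoon) = 0.188819/0.826748 ≈ 0.228.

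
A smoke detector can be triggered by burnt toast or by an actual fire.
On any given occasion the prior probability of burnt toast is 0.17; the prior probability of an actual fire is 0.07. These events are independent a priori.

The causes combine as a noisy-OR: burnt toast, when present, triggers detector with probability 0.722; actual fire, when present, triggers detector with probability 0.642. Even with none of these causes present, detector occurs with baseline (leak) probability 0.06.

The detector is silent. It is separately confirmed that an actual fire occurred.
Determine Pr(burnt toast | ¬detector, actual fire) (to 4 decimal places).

Under noisy-OR, P(detector | causes) = 1 − (1−0.06)·∏(1−qᵢ) over the active causes.
Sum P(¬detector|·) weighted by the priors over both values of burnt toast:
  P(¬detector | actual fire) = 0.33652·0.83 + 0.093553·0.17
        = 0.279312 + 0.015904 = 0.295216
Keeping only the burnt toast-present terms gives 0.015904, so
  P(burnt toast | ¬detector, actual fire) = 0.015904 / 0.295216 ≈ 0.0539

Pr(burnt toast | ¬detector, actual fire) ≈ 0.0539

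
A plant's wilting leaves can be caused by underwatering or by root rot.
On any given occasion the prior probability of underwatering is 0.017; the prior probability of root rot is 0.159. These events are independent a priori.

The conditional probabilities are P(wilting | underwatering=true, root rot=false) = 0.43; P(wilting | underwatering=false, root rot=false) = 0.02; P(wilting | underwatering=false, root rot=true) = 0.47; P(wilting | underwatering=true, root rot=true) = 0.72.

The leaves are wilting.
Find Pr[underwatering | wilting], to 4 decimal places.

Pr[underwatering | wilting] ≈ 0.0825

Enumerate the 4 (underwatering, root rot) configurations and weight by the priors:
  P(wilting) = 0.02×0.983×0.841 + 0.47×0.983×0.159 + 0.43×0.017×0.841 + 0.72×0.017×0.159
        = 0.016534 + 0.073460 + 0.006148 + 0.001946 = 0.098088
Keeping only the underwatering-present terms gives 0.008094, so
  P(underwatering | wilting) = 0.008094 / 0.098088 ≈ 0.0825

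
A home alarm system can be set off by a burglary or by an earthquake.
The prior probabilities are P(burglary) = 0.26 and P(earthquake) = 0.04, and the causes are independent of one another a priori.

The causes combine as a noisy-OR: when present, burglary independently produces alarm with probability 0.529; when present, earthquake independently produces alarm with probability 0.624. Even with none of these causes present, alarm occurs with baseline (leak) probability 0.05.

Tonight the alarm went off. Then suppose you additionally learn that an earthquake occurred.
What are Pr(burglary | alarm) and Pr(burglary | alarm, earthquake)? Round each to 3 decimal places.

Under noisy-OR, P(alarm | causes) = 1 − (1−0.05)·∏(1−qᵢ) over the active causes.
P(alarm) = 0.05*0.74*0.96 + 0.6428*0.74*0.04 + 0.55255*0.26*0.96 + 0.831759*0.26*0.04 = 0.035520 + 0.019027 + 0.137916 + 0.008650 = 0.201113
Of this, 0.146566 comes from 0.137916 + 0.008650 (the burglary=true cases).
So P(burglary | alarm) = 0.146566/0.201113 ≈ 0.729.

Now condition on the additional information:
For the numerator, keep only burglary=true terms: 0.831759·0.26 = 0.216257
Denominator P(alarm | earthquake): 0.6428·0.74 + 0.831759·0.26 = 0.691929
Posterior = 0.216257 / 0.691929 ≈ 0.313
This is intercausal reasoning (explaining away): once earthquake accounts for the alarm, burglary becomes less likely.

Pr(burglary | alarm) ≈ 0.729; Pr(burglary | alarm, earthquake) ≈ 0.313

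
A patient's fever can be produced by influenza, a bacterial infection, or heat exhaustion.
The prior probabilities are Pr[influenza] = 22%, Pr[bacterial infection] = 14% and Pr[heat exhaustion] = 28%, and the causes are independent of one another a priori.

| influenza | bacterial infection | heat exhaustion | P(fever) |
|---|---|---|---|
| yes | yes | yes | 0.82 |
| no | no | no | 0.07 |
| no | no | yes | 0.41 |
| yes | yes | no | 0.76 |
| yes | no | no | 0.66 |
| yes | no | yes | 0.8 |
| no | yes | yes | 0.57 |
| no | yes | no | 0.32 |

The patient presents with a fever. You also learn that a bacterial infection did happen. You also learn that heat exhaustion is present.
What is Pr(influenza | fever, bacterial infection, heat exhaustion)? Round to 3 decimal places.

Pr(influenza | fever, bacterial infection, heat exhaustion) ≈ 0.289

Numerator (weight on configurations with influenza): 0.82×0.22 = 0.180400
Denominator P(fever | bacterial infection, heat exhaustion): 0.57×0.78 + 0.82×0.22 = 0.625000
P(influenza | fever, bacterial infection, heat exhaustion) = 0.180400/0.625000 ≈ 0.289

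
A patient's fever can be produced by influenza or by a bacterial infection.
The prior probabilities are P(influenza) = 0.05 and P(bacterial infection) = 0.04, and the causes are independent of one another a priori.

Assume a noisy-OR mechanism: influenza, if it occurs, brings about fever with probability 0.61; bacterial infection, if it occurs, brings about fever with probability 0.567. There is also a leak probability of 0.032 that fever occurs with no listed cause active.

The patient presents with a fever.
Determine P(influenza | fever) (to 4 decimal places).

Under noisy-OR, P(fever | causes) = 1 − (1−0.032)·∏(1−qᵢ) over the active causes.
P(fever) = 0.032·0.95·0.96 + 0.580856·0.95·0.04 + 0.62248·0.05·0.96 + 0.836534·0.05·0.04 = 0.029184 + 0.022073 + 0.029879 + 0.001673 = 0.082809
Of this, 0.031552 comes from 0.029879 + 0.001673 (the influenza=true cases).
So P(influenza | fever) = 0.031552/0.082809 ≈ 0.3810.

P(influenza | fever) ≈ 0.3810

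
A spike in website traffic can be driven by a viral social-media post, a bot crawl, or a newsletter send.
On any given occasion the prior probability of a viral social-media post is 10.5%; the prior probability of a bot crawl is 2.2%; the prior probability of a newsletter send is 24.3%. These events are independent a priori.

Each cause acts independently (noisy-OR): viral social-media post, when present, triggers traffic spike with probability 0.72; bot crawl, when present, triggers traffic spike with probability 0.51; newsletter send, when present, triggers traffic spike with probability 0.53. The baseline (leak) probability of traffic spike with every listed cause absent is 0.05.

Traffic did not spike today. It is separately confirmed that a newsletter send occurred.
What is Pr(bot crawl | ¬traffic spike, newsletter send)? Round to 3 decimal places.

Pr(bot crawl | ¬traffic spike, newsletter send) ≈ 0.011

Under noisy-OR, P(traffic spike | causes) = 1 − (1−0.05)·∏(1−qᵢ) over the active causes.
Numerator (weight on configurations with bot crawl): 0.004308 + 0.000142 = 0.004450
The normalizing constant is 0.4465×0.895×0.978 + 0.218785×0.895×0.022 + 0.12502×0.105×0.978 + 0.06126×0.105×0.022 = 0.408114
Posterior = 0.004450 / 0.408114 ≈ 0.011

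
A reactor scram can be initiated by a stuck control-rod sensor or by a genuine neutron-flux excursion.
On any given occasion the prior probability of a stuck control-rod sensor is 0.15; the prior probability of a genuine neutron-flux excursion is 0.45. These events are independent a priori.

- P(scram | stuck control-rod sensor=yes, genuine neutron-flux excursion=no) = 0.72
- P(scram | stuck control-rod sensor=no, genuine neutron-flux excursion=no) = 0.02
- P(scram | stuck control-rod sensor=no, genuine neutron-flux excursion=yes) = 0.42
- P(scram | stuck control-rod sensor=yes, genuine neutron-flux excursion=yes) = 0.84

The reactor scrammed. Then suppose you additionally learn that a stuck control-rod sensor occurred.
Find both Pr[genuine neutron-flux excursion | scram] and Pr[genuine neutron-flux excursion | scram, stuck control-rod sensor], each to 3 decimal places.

Pr[genuine neutron-flux excursion | scram] ≈ 0.760; Pr[genuine neutron-flux excursion | scram, stuck control-rod sensor] ≈ 0.488

Sum P(scram|·) weighted by the priors over the 4 (stuck control-rod sensor, genuine neutron-flux excursion) configurations:
  P(scram) = 0.02·0.85·0.55 + 0.42·0.85·0.45 + 0.72·0.15·0.55 + 0.84·0.15·0.45
        = 0.009350 + 0.160650 + 0.059400 + 0.056700 = 0.286100
The terms with genuine neutron-flux excursion present sum to 0.217350, so
  P(genuine neutron-flux excursion | scram) = 0.217350 / 0.286100 ≈ 0.760

Now also conditioning on stuck control-rod sensor=true:
P(scram | stuck control-rod sensor) = 0.72·0.55 + 0.84·0.45 = 0.396000 + 0.378000 = 0.774000
The genuine neutron-flux excursion-present share is 0.84·0.45 = 0.378000.
P(genuine neutron-flux excursion | scram, stuck control-rod sensor) = 0.378000 / 0.774000 ≈ 0.488
Conditioning on stuck control-rod sensor lowers the posterior on genuine neutron-flux excursion: the classic explaining-away effect in a common-effect structure.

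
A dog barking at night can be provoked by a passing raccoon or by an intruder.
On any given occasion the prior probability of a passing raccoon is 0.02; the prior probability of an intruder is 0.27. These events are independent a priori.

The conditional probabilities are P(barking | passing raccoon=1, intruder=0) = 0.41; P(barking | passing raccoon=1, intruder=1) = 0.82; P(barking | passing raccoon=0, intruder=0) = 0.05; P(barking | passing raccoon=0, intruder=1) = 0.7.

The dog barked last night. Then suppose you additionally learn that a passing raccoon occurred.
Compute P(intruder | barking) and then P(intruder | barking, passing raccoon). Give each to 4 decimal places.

P(intruder | barking) ≈ 0.8196; P(intruder | barking, passing raccoon) ≈ 0.4252

For the numerator, keep only intruder=true terms: 0.185220 + 0.004428 = 0.189648
Normalizer over all consistent configurations: 0.05·0.98·0.73 + 0.7·0.98·0.27 + 0.41·0.02·0.73 + 0.82·0.02·0.27 = 0.231404
Posterior = 0.189648 / 0.231404 ≈ 0.8196

Now condition on the additional information:
Sum P(barking|·) weighted by the priors over both values of intruder:
  P(barking | passing raccoon) = 0.41*0.73 + 0.82*0.27
        = 0.299300 + 0.221400 = 0.520700
Keeping only the intruder-present terms gives 0.221400, so
  P(intruder | barking, passing raccoon) = 0.221400 / 0.520700 ≈ 0.4252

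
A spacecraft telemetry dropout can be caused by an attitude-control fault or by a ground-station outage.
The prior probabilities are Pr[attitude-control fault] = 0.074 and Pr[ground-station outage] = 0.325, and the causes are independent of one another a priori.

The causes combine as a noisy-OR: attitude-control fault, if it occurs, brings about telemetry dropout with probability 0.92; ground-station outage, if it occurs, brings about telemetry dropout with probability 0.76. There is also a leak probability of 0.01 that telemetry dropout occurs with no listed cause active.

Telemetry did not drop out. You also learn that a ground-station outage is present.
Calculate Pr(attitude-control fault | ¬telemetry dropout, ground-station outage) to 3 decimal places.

Under noisy-OR, P(telemetry dropout | causes) = 1 − (1−0.01)·∏(1−qᵢ) over the active causes.
Sum P(¬telemetry dropout|·) weighted by the priors over both values of attitude-control fault:
  P(¬telemetry dropout | ground-station outage) = 0.2376*0.926 + 0.019008*0.074
        = 0.220018 + 0.001407 = 0.221425
The terms with attitude-control fault present sum to 0.001407, so
  P(attitude-control fault | ¬telemetry dropout, ground-station outage) = 0.001407 / 0.221425 ≈ 0.006

Pr(attitude-control fault | ¬telemetry dropout, ground-station outage) ≈ 0.006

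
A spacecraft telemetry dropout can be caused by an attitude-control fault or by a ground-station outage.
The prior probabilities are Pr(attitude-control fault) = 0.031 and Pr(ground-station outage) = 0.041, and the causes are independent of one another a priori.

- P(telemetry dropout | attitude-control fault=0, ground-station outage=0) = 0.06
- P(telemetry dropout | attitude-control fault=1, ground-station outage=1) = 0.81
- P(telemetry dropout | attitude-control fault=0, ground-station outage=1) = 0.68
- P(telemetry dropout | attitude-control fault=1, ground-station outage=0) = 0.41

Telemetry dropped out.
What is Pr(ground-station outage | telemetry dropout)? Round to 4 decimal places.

Pr(ground-station outage | telemetry dropout) ≈ 0.2922

By total probability over the 4 (attitude-control fault, ground-station outage) configurations:
  P(telemetry dropout) = 0.06*0.969*0.959 + 0.68*0.969*0.041 + 0.41*0.031*0.959 + 0.81*0.031*0.041
        = 0.055756 + 0.027016 + 0.012189 + 0.001030 = 0.095991
Configurations with ground-station outage contribute 0.028046, so
  P(ground-station outage | telemetry dropout) = 0.028046 / 0.095991 ≈ 0.2922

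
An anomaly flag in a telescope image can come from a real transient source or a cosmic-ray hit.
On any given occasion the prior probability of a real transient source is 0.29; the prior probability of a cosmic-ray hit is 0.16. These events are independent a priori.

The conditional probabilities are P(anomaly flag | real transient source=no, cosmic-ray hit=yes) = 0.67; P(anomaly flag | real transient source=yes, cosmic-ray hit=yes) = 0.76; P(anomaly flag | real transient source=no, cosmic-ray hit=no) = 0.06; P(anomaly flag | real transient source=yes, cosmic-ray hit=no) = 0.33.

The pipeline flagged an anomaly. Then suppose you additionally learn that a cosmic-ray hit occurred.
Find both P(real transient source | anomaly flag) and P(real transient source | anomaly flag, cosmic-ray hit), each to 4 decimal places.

P(real transient source | anomaly flag) ≈ 0.5083; P(real transient source | anomaly flag, cosmic-ray hit) ≈ 0.3166

Weight on real transient source=true, given the evidence: 0.080388 + 0.035264 = 0.115652
Normalizer over all consistent configurations: 0.06*0.71*0.84 + 0.67*0.71*0.16 + 0.33*0.29*0.84 + 0.76*0.29*0.16 = 0.227548
P(real transient source | anomaly flag) = 0.115652/0.227548 ≈ 0.5083

Now also conditioning on cosmic-ray hit=true:
Sum P(anomaly flag|·) weighted by the priors over both values of real transient source:
  P(anomaly flag | cosmic-ray hit) = 0.67·0.71 + 0.76·0.29
        = 0.475700 + 0.220400 = 0.696100
Configurations with real transient source contribute 0.220400, so
  P(real transient source | anomaly flag, cosmic-ray hit) = 0.220400 / 0.696100 ≈ 0.3166
Conditioning on cosmic-ray hit lowers the posterior on real transient source: the classic explaining-away effect in a common-effect structure.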